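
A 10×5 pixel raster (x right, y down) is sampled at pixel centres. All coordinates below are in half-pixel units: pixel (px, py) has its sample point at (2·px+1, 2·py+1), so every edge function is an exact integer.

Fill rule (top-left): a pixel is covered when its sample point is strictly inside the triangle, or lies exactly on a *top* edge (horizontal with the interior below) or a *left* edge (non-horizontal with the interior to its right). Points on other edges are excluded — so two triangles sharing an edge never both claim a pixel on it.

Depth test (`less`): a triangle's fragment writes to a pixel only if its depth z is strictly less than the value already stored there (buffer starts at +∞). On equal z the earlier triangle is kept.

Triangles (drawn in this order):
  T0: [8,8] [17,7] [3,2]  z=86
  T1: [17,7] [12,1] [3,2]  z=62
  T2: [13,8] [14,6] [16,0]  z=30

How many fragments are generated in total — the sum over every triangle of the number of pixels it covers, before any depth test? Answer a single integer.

T0:
  2·area = 59  (B↔C swapped to make it positive)
  edge (8, 8)→(3, 2): d=(-5,-6) top-left  bias=+0
  edge (3, 2)→(17, 7): d=(14,5) right/bottom  bias=-1
  edge (17, 7)→(8, 8): d=(-9,1) right/bottom  bias=-1
    (2,1)@(5, 3): e=[7,4,48] → X
    (3,1)@(7, 3): e=[19,-6,46] → .
    (2,2)@(5, 5): e=[-3,32,30] → .
    (3,2)@(7, 5): e=[9,22,28] → X
    (4,2)@(9, 5): e=[21,12,26] → X
    (5,2)@(11, 5): e=[33,2,24] → X
    (6,2)@(13, 5): e=[45,-8,22] → .
    (3,3)@(7, 7): e=[-1,50,10] → .
    (4,3)@(9, 7): e=[11,40,8] → X
    (6,3)@(13, 7): e=[35,20,4] → X
    (7,3)@(15, 7): e=[47,10,2] → X
    (8,3)@(17, 7): e=[59,0,0] → .  [on edge]
  covered (8 px):
    . . . . . . . . . .
    . . X . . . . . . .
    . . . X X X . . . .
    . . . . X X X X . .
    . . . . . . . . . .
T1:
  2·area = 59  (B↔C swapped to make it positive)
  edge (17, 7)→(3, 2): d=(-14,-5) top-left  bias=+0
  edge (3, 2)→(12, 1): d=(9,-1) top-left  bias=+0
  edge (12, 1)→(17, 7): d=(5,6) right/bottom  bias=-1
    (3,1)@(7, 3): e=[6,13,40] → X
    (4,1)@(9, 3): e=[16,15,28] → X
    (5,1)@(11, 3): e=[26,17,16] → X
    (6,1)@(13, 3): e=[36,19,4] → X
    (7,1)@(15, 3): e=[46,21,-8] → .
    (3,2)@(7, 5): e=[-22,31,50] → .
    (4,2)@(9, 5): e=[-12,33,38] → .
    (5,2)@(11, 5): e=[-2,35,26] → .
    (6,2)@(13, 5): e=[8,37,14] → X
    (7,2)@(15, 5): e=[18,39,2] → X
    (8,2)@(17, 5): e=[28,41,-10] → .
    (6,3)@(13, 7): e=[-20,55,24] → .
    (8,3)@(17, 7): e=[0,59,0] → .  [on edge]
  covered (6 px):
    . . . . . . . . . .
    . . . X X X X . . .
    . . . . . . X X . .
    . . . . . . . . . .
    . . . . . . . . . .
T2:
  2·area = 2  (B↔C swapped to make it positive)
  edge (13, 8)→(16, 0): d=(3,-8) top-left  bias=+0
  edge (16, 0)→(14, 6): d=(-2,6) right/bottom  bias=-1
  edge (14, 6)→(13, 8): d=(-1,2) right/bottom  bias=-1
    (7,1)@(15, 3): e=[1,0,1] → .  [on edge]
    (6,4)@(13, 9): e=[3,0,-1] → .  [on edge]
  covered (0 px):
    . . . . . . . . . .
    . . . . . . . . . .
    . . . . . . . . . .
    . . . . . . . . . .
    . . . . . . . . . .

Result: 14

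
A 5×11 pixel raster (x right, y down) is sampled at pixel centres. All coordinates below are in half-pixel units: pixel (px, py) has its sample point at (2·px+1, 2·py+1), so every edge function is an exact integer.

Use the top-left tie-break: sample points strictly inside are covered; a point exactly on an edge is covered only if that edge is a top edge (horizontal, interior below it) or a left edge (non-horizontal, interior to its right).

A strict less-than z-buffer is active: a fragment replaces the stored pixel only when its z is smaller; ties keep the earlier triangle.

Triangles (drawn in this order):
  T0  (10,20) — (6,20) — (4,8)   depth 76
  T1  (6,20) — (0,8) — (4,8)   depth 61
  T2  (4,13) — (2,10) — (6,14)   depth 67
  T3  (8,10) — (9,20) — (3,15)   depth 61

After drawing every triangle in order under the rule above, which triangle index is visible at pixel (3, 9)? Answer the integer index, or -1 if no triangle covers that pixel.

T0:
  2·area = 48
  edge (10, 20)→(6, 20): d=(-4,0) right/bottom  bias=-1
  edge (6, 20)→(4, 8): d=(-2,-12) top-left  bias=+0
  edge (4, 8)→(10, 20): d=(6,12) right/bottom  bias=-1
    (2,5)@(5, 11): e=[36,6,6] → █
    (3,5)@(7, 11): e=[36,30,-18] → ·
    (2,6)@(5, 13): e=[28,2,18] → █
    (3,6)@(7, 13): e=[28,26,-6] → ·
    (2,7)@(5, 15): e=[20,-2,30] → ·
    (3,7)@(7, 15): e=[20,22,6] → █
    (4,7)@(9, 15): e=[20,46,-18] → ·
    (3,8)@(7, 17): e=[12,18,18] → █
    (4,8)@(9, 17): e=[12,42,-6] → ·
    (3,9)@(7, 19): e=[4,14,30] → █
    (4,9)@(9, 19): e=[4,38,6] → █
    (3,10)@(7, 21): e=[-4,10,42] → ·
  covered (6 px):
    · · · · ·
    · · · · ·
    · · · · ·
    · · · · ·
    · · · · ·
    · · █ · ·
    · · █ · ·
    · · · █ ·
    · · · █ ·
    · · · █ █
    · · · · ·
T1:
  2·area = 48
  edge (6, 20)→(0, 8): d=(-6,-12) top-left  bias=+0
  edge (0, 8)→(4, 8): d=(4,0) top-left  bias=+0
  edge (4, 8)→(6, 20): d=(2,12) right/bottom  bias=-1
    (0,4)@(1, 9): e=[6,4,38] → █
    (1,4)@(3, 9): e=[30,4,14] → █
    (2,4)@(5, 9): e=[54,4,-10] → ·
    (0,5)@(1, 11): e=[-6,12,42] → ·
    (1,5)@(3, 11): e=[18,12,18] → █
    (2,5)@(5, 11): e=[42,12,-6] → ·
    (1,6)@(3, 13): e=[6,20,22] → █
    (2,6)@(5, 13): e=[30,20,-2] → ·
    (1,7)@(3, 15): e=[-6,28,26] → ·
    (2,7)@(5, 15): e=[18,28,2] → █
    (3,7)@(7, 15): e=[42,28,-22] → ·
    (2,8)@(5, 17): e=[6,36,6] → █
  covered (6 px):
    · · · · ·
    · · · · ·
    · · · · ·
    · · · · ·
    █ █ · · ·
    · █ · · ·
    · █ · · ·
    · · █ · ·
    · · █ · ·
    · · · · ·
    · · · · ·
T2:
  2·area = 4
  edge (4, 13)→(2, 10): d=(-2,-3) top-left  bias=+0
  edge (2, 10)→(6, 14): d=(4,4) right/bottom  bias=-1
  edge (6, 14)→(4, 13): d=(-2,-1) top-left  bias=+0
    (0,4)@(1, 9): e=[-1,0,5] → ·  [on edge]
    (1,5)@(3, 11): e=[1,0,3] → ·  [on edge]
    (2,6)@(5, 13): e=[3,0,1] → ·  [on edge]
    (3,7)@(7, 15): e=[5,0,-1] → ·  [on edge]
    (4,8)@(9, 17): e=[7,0,-3] → ·  [on edge]
  covered (0 px):
    · · · · ·
    · · · · ·
    · · · · ·
    · · · · ·
    · · · · ·
    · · · · ·
    · · · · ·
    · · · · ·
    · · · · ·
    · · · · ·
    · · · · ·
T3:
  2·area = 55
  edge (8, 10)→(9, 20): d=(1,10) right/bottom  bias=-1
  edge (9, 20)→(3, 15): d=(-6,-5) top-left  bias=+0
  edge (3, 15)→(8, 10): d=(5,-5) top-left  bias=+0
    (4,4)@(9, 9): e=[-11,66,0] → ·  [on edge]
    (3,5)@(7, 11): e=[11,44,0] → █  [on edge]
    (4,5)@(9, 11): e=[-9,54,10] → ·
    (2,6)@(5, 13): e=[33,22,0] → █  [on edge]
    (4,6)@(9, 13): e=[-7,42,20] → ·
    (1,7)@(3, 15): e=[55,0,0] → █  [on edge]
    (4,7)@(9, 15): e=[-5,30,30] → ·
    (0,8)@(1, 17): e=[77,-22,0] → ·  [on edge]
    (1,8)@(3, 17): e=[57,-12,10] → ·
    (2,8)@(5, 17): e=[37,-2,20] → ·
    (3,8)@(7, 17): e=[17,8,30] → █
    (4,8)@(9, 17): e=[-3,18,40] → ·
  covered (7 px):
    · · · · ·
    · · · · ·
    · · · · ·
    · · · · ·
    · · · · ·
    · · · █ ·
    · · █ █ ·
    · █ █ █ ·
    · · · █ ·
    · · · · ·
    · · · · ·

Z-buffer (winner per pixel, '.' = empty):
  . . . . .
  . . . . .
  . . . . .
  . . . . .
  1 1 . . .
  . 1 0 3 .
  . 1 3 3 .
  . 3 1 3 .
  . . 1 3 .
  . . . 0 0
  . . . . .

Final: 0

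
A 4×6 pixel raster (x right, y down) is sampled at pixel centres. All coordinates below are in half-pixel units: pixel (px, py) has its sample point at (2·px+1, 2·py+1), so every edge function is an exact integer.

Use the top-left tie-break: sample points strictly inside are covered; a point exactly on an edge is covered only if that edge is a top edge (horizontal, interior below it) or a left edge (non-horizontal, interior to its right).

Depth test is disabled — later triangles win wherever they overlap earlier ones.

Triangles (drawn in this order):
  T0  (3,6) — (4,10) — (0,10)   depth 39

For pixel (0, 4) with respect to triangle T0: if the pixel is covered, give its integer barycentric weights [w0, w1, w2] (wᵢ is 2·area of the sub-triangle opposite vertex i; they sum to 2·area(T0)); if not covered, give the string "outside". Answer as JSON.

T0:
  2·area = 16
  edge (3, 6)→(4, 10): d=(1,4) right/bottom  bias=-1
  edge (4, 10)→(0, 10): d=(-4,0) right/bottom  bias=-1
  edge (0, 10)→(3, 6): d=(3,-4) top-left  bias=+0
    (1,3)@(3, 7): e=[1,12,3] → X
    (2,3)@(5, 7): e=[-7,12,11] → .
    (0,4)@(1, 9): e=[11,4,1] → X
    (2,4)@(5, 9): e=[-5,4,17] → .
    (0,5)@(1, 11): e=[13,-4,7] → .
    (1,5)@(3, 11): e=[5,-4,15] → .
  covered (3 px):
    . . . .
    . . . .
    . . . .
    . X . .
    X X . .
    . . . .

Answer: [4,1,11]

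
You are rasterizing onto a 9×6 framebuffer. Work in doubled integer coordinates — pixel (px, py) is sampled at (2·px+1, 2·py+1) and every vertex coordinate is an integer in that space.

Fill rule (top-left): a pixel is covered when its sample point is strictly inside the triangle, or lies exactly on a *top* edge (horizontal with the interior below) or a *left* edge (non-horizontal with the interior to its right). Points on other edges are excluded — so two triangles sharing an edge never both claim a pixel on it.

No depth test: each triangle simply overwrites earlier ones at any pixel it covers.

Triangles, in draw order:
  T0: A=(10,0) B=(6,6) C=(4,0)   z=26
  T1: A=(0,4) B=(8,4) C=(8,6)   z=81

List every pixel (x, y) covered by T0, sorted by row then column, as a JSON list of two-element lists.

T0:
  2·area = 36
  edge (10, 0)→(6, 6): d=(-4,6) right/bottom  bias=-1
  edge (6, 6)→(4, 0): d=(-2,-6) top-left  bias=+0
  edge (4, 0)→(10, 0): d=(6,0) top-left  bias=+0
    (2,0)@(5, 1): e=[26,4,6] → X
    (3,0)@(7, 1): e=[14,16,6] → X
    (4,0)@(9, 1): e=[2,28,6] → X
    (5,0)@(11, 1): e=[-10,40,6] → .
    (2,1)@(5, 3): e=[18,0,18] → X  [on edge]
    (4,1)@(9, 3): e=[-6,24,18] → .
    (2,2)@(5, 5): e=[10,-4,30] → .
    (3,2)@(7, 5): e=[-2,8,30] → .
    (3,4)@(7, 9): e=[-18,0,54] → .  [on edge]
  covered (5 px):
    . . X X X . . . .
    . . X X . . . . .
    . . . . . . . . .
    . . . . . . . . .
    . . . . . . . . .
    . . . . . . . . .
T1:
  2·area = 16
  edge (0, 4)→(8, 4): d=(8,0) top-left  bias=+0
  edge (8, 4)→(8, 6): d=(0,2) right/bottom  bias=-1
  edge (8, 6)→(0, 4): d=(-8,-2) top-left  bias=+0
    (2,2)@(5, 5): e=[8,6,2] → X
    (3,2)@(7, 5): e=[8,2,6] → X
    (4,2)@(9, 5): e=[8,-2,10] → .
    (2,3)@(5, 7): e=[24,6,-14] → .
    (3,3)@(7, 7): e=[24,2,-10] → .
  covered (2 px):
    . . . . . . . . .
    . . . . . . . . .
    . . X X . . . . .
    . . . . . . . . .
    . . . . . . . . .
    . . . . . . . . .

Final: [[2,0],[3,0],[4,0],[2,1],[3,1]]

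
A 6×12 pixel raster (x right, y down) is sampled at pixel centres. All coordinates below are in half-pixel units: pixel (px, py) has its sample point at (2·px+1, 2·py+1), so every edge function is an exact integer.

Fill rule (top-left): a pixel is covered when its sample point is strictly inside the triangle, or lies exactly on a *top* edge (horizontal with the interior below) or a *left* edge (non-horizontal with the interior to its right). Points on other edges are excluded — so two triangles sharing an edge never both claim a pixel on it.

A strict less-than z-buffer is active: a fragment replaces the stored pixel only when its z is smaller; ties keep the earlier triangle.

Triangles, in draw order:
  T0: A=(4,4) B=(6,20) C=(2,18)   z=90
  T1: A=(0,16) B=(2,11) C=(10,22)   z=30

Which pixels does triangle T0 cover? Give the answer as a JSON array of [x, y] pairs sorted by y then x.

T0:
  2·area = 60
  edge (4, 4)→(6, 20): d=(2,16) right/bottom  bias=-1
  edge (6, 20)→(2, 18): d=(-4,-2) top-left  bias=+0
  edge (2, 18)→(4, 4): d=(2,-14) top-left  bias=+0
    (1,5)@(3, 11): e=[30,30,0] → █  [on edge]
    (2,5)@(5, 11): e=[-2,34,28] → ·
    (1,6)@(3, 13): e=[34,22,4] → █
    (2,6)@(5, 13): e=[2,26,32] → █
    (3,6)@(7, 13): e=[-30,30,60] → ·
    (1,7)@(3, 15): e=[38,14,8] → █
    (3,7)@(7, 15): e=[-26,22,64] → ·
    (1,8)@(3, 17): e=[42,6,12] → █
    (3,8)@(7, 17): e=[-22,14,68] → ·
    (1,9)@(3, 19): e=[46,-2,16] → ·
    (2,9)@(5, 19): e=[14,2,44] → █
    (3,9)@(7, 19): e=[-18,6,72] → ·
  covered (8 px):
    · · · · · ·
    · · · · · ·
    · · · · · ·
    · · · · · ·
    · · · · · ·
    · █ · · · ·
    · █ █ · · ·
    · █ █ · · ·
    · █ █ · · ·
    · · █ · · ·
    · · · · · ·
    · · · · · ·
T1:
  2·area = 62
  edge (0, 16)→(2, 11): d=(2,-5) top-left  bias=+0
  edge (2, 11)→(10, 22): d=(8,11) right/bottom  bias=-1
  edge (10, 22)→(0, 16): d=(-10,-6) top-left  bias=+0
    (1,6)@(3, 13): e=[9,5,48] → █
    (2,6)@(5, 13): e=[19,-17,60] → ·
    (0,7)@(1, 15): e=[3,43,16] → █
    (2,7)@(5, 15): e=[23,-1,40] → ·
    (0,8)@(1, 17): e=[7,59,-4] → ·
    (1,8)@(3, 17): e=[17,37,8] → █
    (2,8)@(5, 17): e=[27,15,20] → █
    (3,8)@(7, 17): e=[37,-7,32] → ·
    (1,9)@(3, 19): e=[21,53,-12] → ·
    (2,9)@(5, 19): e=[31,31,0] → █  [on edge]
    (3,9)@(7, 19): e=[41,9,12] → █
    (4,9)@(9, 19): e=[51,-13,24] → ·
  covered (8 px):
    · · · · · ·
    · · · · · ·
    · · · · · ·
    · · · · · ·
    · · · · · ·
    · · · · · ·
    · █ · · · ·
    █ █ · · · ·
    · █ █ · · ·
    · · █ █ · ·
    · · · · █ ·
    · · · · · ·

Final: [[1,5],[1,6],[2,6],[1,7],[2,7],[1,8],[2,8],[2,9]]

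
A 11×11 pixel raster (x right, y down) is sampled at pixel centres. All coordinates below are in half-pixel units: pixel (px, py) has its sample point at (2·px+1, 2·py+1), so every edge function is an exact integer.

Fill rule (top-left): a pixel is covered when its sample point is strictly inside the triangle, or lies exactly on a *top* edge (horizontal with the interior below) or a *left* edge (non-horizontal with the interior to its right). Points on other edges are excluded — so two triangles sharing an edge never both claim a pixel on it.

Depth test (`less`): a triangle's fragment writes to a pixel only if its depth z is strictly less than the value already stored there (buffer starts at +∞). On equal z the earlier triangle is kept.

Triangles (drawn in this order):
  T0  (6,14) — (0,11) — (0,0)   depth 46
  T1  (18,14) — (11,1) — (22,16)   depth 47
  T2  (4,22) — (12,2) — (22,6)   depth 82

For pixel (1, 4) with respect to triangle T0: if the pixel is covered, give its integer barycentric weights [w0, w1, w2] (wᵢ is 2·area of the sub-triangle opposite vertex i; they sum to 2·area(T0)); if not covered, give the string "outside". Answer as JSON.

T0:
  2·area = 66
  edge (6, 14)→(0, 11): d=(-6,-3) top-left  bias=+0
  edge (0, 11)→(0, 0): d=(0,-11) top-left  bias=+0
  edge (0, 0)→(6, 14): d=(6,14) right/bottom  bias=-1
    (0,1)@(1, 3): e=[51,11,4] → #
    (1,1)@(3, 3): e=[57,33,-24] → ·
    (0,2)@(1, 5): e=[39,11,16] → #
    (1,2)@(3, 5): e=[45,33,-12] → ·
    (0,3)@(1, 7): e=[27,11,28] → #
    (1,3)@(3, 7): e=[33,33,0] → ·  [on edge]
    (0,4)@(1, 9): e=[15,11,40] → #
    (1,4)@(3, 9): e=[21,33,12] → #
    (2,4)@(5, 9): e=[27,55,-16] → ·
    (0,5)@(1, 11): e=[3,11,52] → #
    (2,5)@(5, 11): e=[15,55,-4] → ·
    (0,6)@(1, 13): e=[-9,11,64] → ·
    (4,10)@(9, 21): e=[-33,99,0] → ·  [on edge]
  covered (8 px):
    · · · · · · · · · · ·
    # · · · · · · · · · ·
    # · · · · · · · · · ·
    # · · · · · · · · · ·
    # # · · · · · · · · ·
    # # · · · · · · · · ·
    · · # · · · · · · · ·
    · · · · · · · · · · ·
    · · · · · · · · · · ·
    · · · · · · · · · · ·
    · · · · · · · · · · ·
T1:
  2·area = 38
  edge (18, 14)→(11, 1): d=(-7,-13) top-left  bias=+0
  edge (11, 1)→(22, 16): d=(11,15) right/bottom  bias=-1
  edge (22, 16)→(18, 14): d=(-4,-2) top-left  bias=+0
    (5,0)@(11, 1): e=[0,0,38] → ·  [on edge]
    (7,3)@(15, 7): e=[10,6,22] → #
    (8,3)@(17, 7): e=[36,-24,26] → ·
    (7,4)@(15, 9): e=[-4,28,14] → ·
    (8,5)@(17, 11): e=[8,20,10] → #
    (9,5)@(19, 11): e=[34,-10,14] → ·
    (8,6)@(17, 13): e=[-6,42,2] → ·
    (9,6)@(19, 13): e=[20,12,6] → #
    (10,6)@(21, 13): e=[46,-18,10] → ·
    (9,7)@(19, 15): e=[6,34,-2] → ·
    (10,7)@(21, 15): e=[32,4,2] → #
    (10,8)@(21, 17): e=[18,26,-6] → ·
  covered (4 px):
    · · · · · · · · · · ·
    · · · · · · · · · · ·
    · · · · · · · · · · ·
    · · · · · · · # · · ·
    · · · · · · · · · · ·
    · · · · · · · · # · ·
    · · · · · · · · · # ·
    · · · · · · · · · · #
    · · · · · · · · · · ·
    · · · · · · · · · · ·
    · · · · · · · · · · ·
T2:
  2·area = 232
  edge (4, 22)→(12, 2): d=(8,-20) top-left  bias=+0
  edge (12, 2)→(22, 6): d=(10,4) right/bottom  bias=-1
  edge (22, 6)→(4, 22): d=(-18,16) right/bottom  bias=-1
    (6,1)@(13, 3): e=[28,6,198] → #
    (7,1)@(15, 3): e=[68,-2,166] → ·
    (5,2)@(11, 5): e=[4,34,194] → #
    (7,2)@(15, 5): e=[84,18,130] → #
    (8,2)@(17, 5): e=[124,10,98] → #
    (9,2)@(19, 5): e=[164,2,66] → #
    (10,2)@(21, 5): e=[204,-6,34] → ·
    (5,3)@(11, 7): e=[20,54,158] → #
    (10,3)@(21, 7): e=[220,14,-2] → ·
    (5,4)@(11, 9): e=[36,74,122] → #
    (9,4)@(19, 9): e=[196,42,-6] → ·
    (4,5)@(9, 11): e=[12,102,118] → #
  covered (29 px):
    · · · · · · · · · · ·
    · · · · · · # · · · ·
    · · · · · # # # # # ·
    · · · · · # # # # # ·
    · · · · · # # # # · ·
    · · · · # # # # · · ·
    · · · · # # # · · · ·
    · · · # # # · · · · ·
    · · · # # · · · · · ·
    · · · # · · · · · · ·
    · · # · · · · · · · ·

Answer: [33,12,21]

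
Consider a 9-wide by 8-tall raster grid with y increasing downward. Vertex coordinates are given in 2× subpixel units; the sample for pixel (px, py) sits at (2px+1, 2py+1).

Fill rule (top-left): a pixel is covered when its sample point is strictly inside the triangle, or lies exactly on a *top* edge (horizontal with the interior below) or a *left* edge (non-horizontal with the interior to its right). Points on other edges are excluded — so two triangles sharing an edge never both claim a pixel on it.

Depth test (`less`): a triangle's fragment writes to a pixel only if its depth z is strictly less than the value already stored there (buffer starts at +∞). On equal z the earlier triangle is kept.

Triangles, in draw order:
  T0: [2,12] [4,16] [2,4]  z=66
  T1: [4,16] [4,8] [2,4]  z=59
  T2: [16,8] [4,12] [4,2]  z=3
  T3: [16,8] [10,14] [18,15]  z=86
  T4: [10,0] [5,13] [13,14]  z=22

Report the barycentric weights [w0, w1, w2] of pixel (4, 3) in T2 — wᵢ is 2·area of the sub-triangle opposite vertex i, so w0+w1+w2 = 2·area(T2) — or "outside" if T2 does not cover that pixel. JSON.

T0:
  2·area = 16  (B↔C swapped to make it positive)
  edge (2, 12)→(2, 4): d=(0,-8) top-left  bias=+0
  edge (2, 4)→(4, 16): d=(2,12) right/bottom  bias=-1
  edge (4, 16)→(2, 12): d=(-2,-4) top-left  bias=+0
    (1,5)@(3, 11): e=[8,2,6] → █
    (2,5)@(5, 11): e=[24,-22,14] → ·
    (1,6)@(3, 13): e=[8,6,2] → █
    (2,6)@(5, 13): e=[24,-18,10] → ·
    (1,7)@(3, 15): e=[8,10,-2] → ·
  covered (2 px):
    · · · · · · · · ·
    · · · · · · · · ·
    · · · · · · · · ·
    · · · · · · · · ·
    · · · · · · · · ·
    · █ · · · · · · ·
    · █ · · · · · · ·
    · · · · · · · · ·
T1:
  2·area = 16  (B↔C swapped to make it positive)
  edge (4, 16)→(2, 4): d=(-2,-12) top-left  bias=+0
  edge (2, 4)→(4, 8): d=(2,4) right/bottom  bias=-1
  edge (4, 8)→(4, 16): d=(0,8) right/bottom  bias=-1
    (1,3)@(3, 7): e=[6,2,8] → █
    (2,3)@(5, 7): e=[30,-6,-8] → ·
    (1,4)@(3, 9): e=[2,6,8] → █
    (2,4)@(5, 9): e=[26,-2,-8] → ·
    (1,5)@(3, 11): e=[-2,10,8] → ·
  covered (2 px):
    · · · · · · · · ·
    · · · · · · · · ·
    · · · · · · · · ·
    · █ · · · · · · ·
    · █ · · · · · · ·
    · · · · · · · · ·
    · · · · · · · · ·
    · · · · · · · · ·
T2:
  2·area = 120
  edge (16, 8)→(4, 12): d=(-12,4) right/bottom  bias=-1
  edge (4, 12)→(4, 2): d=(0,-10) top-left  bias=+0
  edge (4, 2)→(16, 8): d=(12,6) right/bottom  bias=-1
    (2,1)@(5, 3): e=[104,10,6] → █
    (3,1)@(7, 3): e=[96,30,-6] → ·
    (2,2)@(5, 5): e=[80,10,30] → █
    (3,2)@(7, 5): e=[72,30,18] → █
    (4,2)@(9, 5): e=[64,50,6] → █
    (5,2)@(11, 5): e=[56,70,-6] → ·
    (2,3)@(5, 7): e=[56,10,54] → █
    (5,3)@(11, 7): e=[32,70,18] → █
    (6,3)@(13, 7): e=[24,90,6] → █
    (7,3)@(15, 7): e=[16,110,-6] → ·
    (2,4)@(5, 9): e=[32,10,78] → █
    (6,4)@(13, 9): e=[0,90,30] → ·  [on edge]
    (3,5)@(7, 11): e=[0,30,90] → ·  [on edge]
    (0,6)@(1, 13): e=[0,-30,150] → ·  [on edge]
  covered (14 px):
    · · · · · · · · ·
    · · █ · · · · · ·
    · · █ █ █ · · · ·
    · · █ █ █ █ █ · ·
    · · █ █ █ █ · · ·
    · · █ · · · · · ·
    · · · · · · · · ·
    · · · · · · · · ·
T3:
  2·area = 54  (B↔C swapped to make it positive)
  edge (16, 8)→(18, 15): d=(2,7) right/bottom  bias=-1
  edge (18, 15)→(10, 14): d=(-8,-1) top-left  bias=+0
  edge (10, 14)→(16, 8): d=(6,-6) top-left  bias=+0
    (8,3)@(17, 7): e=[-9,63,0] → ·  [on edge]
    (7,4)@(15, 9): e=[9,45,0] → █  [on edge]
    (8,4)@(17, 9): e=[-5,47,12] → ·
    (6,5)@(13, 11): e=[27,27,0] → █  [on edge]
    (8,5)@(17, 11): e=[-1,31,24] → ·
    (5,6)@(11, 13): e=[45,9,0] → █  [on edge]
    (8,6)@(17, 13): e=[3,15,36] → █
    (4,7)@(9, 15): e=[63,-9,0] → ·  [on edge]
    (5,7)@(11, 15): e=[49,-7,12] → ·
    (6,7)@(13, 15): e=[35,-5,24] → ·
    (7,7)@(15, 15): e=[21,-3,36] → ·
    (8,7)@(17, 15): e=[7,-1,48] → ·
  covered (7 px):
    · · · · · · · · ·
    · · · · · · · · ·
    · · · · · · · · ·
    · · · · · · · · ·
    · · · · · · · █ ·
    · · · · · · █ █ ·
    · · · · · █ █ █ █
    · · · · · · · · ·
T4:
  2·area = 109  (B↔C swapped to make it positive)
  edge (10, 0)→(13, 14): d=(3,14) right/bottom  bias=-1
  edge (13, 14)→(5, 13): d=(-8,-1) top-left  bias=+0
  edge (5, 13)→(10, 0): d=(5,-13) top-left  bias=+0
    (4,1)@(9, 3): e=[23,84,2] → █
    (5,1)@(11, 3): e=[-5,86,28] → ·
    (4,2)@(9, 5): e=[29,68,12] → █
    (5,2)@(11, 5): e=[1,70,38] → █
    (6,2)@(13, 5): e=[-27,72,64] → ·
    (4,3)@(9, 7): e=[35,52,22] → █
    (6,3)@(13, 7): e=[-21,56,74] → ·
    (3,4)@(7, 9): e=[69,34,6] → █
    (6,4)@(13, 9): e=[-15,40,84] → ·
    (3,5)@(7, 11): e=[75,18,16] → █
    (6,5)@(13, 11): e=[-9,24,94] → ·
    (2,6)@(5, 13): e=[109,0,0] → █  [on edge]
  covered (15 px):
    · · · · · · · · ·
    · · · · █ · · · ·
    · · · · █ █ · · ·
    · · · · █ █ · · ·
    · · · █ █ █ · · ·
    · · · █ █ █ · · ·
    · · █ █ █ █ · · ·
    · · · · · · · · ·

Final: [50,30,40]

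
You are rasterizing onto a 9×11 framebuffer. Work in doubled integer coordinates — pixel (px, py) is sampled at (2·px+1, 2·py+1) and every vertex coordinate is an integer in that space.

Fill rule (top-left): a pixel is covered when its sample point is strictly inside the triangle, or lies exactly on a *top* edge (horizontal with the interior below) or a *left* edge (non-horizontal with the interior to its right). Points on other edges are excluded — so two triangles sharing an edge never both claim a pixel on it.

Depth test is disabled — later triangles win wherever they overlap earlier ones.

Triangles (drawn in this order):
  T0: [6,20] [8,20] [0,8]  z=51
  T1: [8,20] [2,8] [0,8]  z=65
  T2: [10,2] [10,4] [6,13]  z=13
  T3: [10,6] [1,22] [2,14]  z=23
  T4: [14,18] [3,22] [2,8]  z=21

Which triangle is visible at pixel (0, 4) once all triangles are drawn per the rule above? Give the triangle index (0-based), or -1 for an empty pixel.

T0:
  2·area = 24  (B↔C swapped to make it positive)
  edge (6, 20)→(0, 8): d=(-6,-12) top-left  bias=+0
  edge (0, 8)→(8, 20): d=(8,12) right/bottom  bias=-1
  edge (8, 20)→(6, 20): d=(-2,0) right/bottom  bias=-1
    (1,6)@(3, 13): e=[6,4,14] → #
    (2,6)@(5, 13): e=[30,-20,14] → ·
    (1,7)@(3, 15): e=[-6,20,10] → ·
    (2,8)@(5, 17): e=[6,12,6] → #
    (3,8)@(7, 17): e=[30,-12,6] → ·
    (2,9)@(5, 19): e=[-6,28,2] → ·
    (3,9)@(7, 19): e=[18,4,2] → #
    (4,9)@(9, 19): e=[42,-20,2] → ·
    (3,10)@(7, 21): e=[6,20,-2] → ·
  covered (3 px):
    · · · · · · · · ·
    · · · · · · · · ·
    · · · · · · · · ·
    · · · · · · · · ·
    · · · · · · · · ·
    · · · · · · · · ·
    · # · · · · · · ·
    · · · · · · · · ·
    · · # · · · · · ·
    · · · # · · · · ·
    · · · · · · · · ·
T1:
  2·area = 24  (B↔C swapped to make it positive)
  edge (8, 20)→(0, 8): d=(-8,-12) top-left  bias=+0
  edge (0, 8)→(2, 8): d=(2,0) top-left  bias=+0
  edge (2, 8)→(8, 20): d=(6,12) right/bottom  bias=-1
    (0,4)@(1, 9): e=[4,2,18] → #
    (1,4)@(3, 9): e=[28,2,-6] → ·
    (0,5)@(1, 11): e=[-12,6,30] → ·
    (1,5)@(3, 11): e=[12,6,6] → #
    (2,5)@(5, 11): e=[36,6,-18] → ·
    (1,6)@(3, 13): e=[-4,10,18] → ·
    (2,7)@(5, 15): e=[4,14,6] → #
    (3,7)@(7, 15): e=[28,14,-18] → ·
    (2,8)@(5, 17): e=[-12,18,18] → ·
  covered (3 px):
    · · · · · · · · ·
    · · · · · · · · ·
    · · · · · · · · ·
    · · · · · · · · ·
    # · · · · · · · ·
    · # · · · · · · ·
    · · · · · · · · ·
    · · # · · · · · ·
    · · · · · · · · ·
    · · · · · · · · ·
    · · · · · · · · ·
T2:
  2·area = 8
  edge (10, 2)→(10, 4): d=(0,2) right/bottom  bias=-1
  edge (10, 4)→(6, 13): d=(-4,9) right/bottom  bias=-1
  edge (6, 13)→(10, 2): d=(4,-11) top-left  bias=+0
    (4,2)@(9, 5): e=[2,5,1] → #
    (5,2)@(11, 5): e=[-2,-13,23] → ·
    (4,3)@(9, 7): e=[2,-3,9] → ·
  covered (1 px):
    · · · · · · · · ·
    · · · · · · · · ·
    · · · · # · · · ·
    · · · · · · · · ·
    · · · · · · · · ·
    · · · · · · · · ·
    · · · · · · · · ·
    · · · · · · · · ·
    · · · · · · · · ·
    · · · · · · · · ·
    · · · · · · · · ·
T3:
  2·area = 56
  edge (10, 6)→(1, 22): d=(-9,16) right/bottom  bias=-1
  edge (1, 22)→(2, 14): d=(1,-8) top-left  bias=+0
  edge (2, 14)→(10, 6): d=(8,-8) top-left  bias=+0
    (7,0)@(15, 1): e=[-35,91,0] → ·  [on edge]
    (6,1)@(13, 3): e=[-21,77,0] → ·  [on edge]
    (5,2)@(11, 5): e=[-7,63,0] → ·  [on edge]
    (4,3)@(9, 7): e=[7,49,0] → #  [on edge]
    (5,3)@(11, 7): e=[-25,65,16] → ·
    (3,4)@(7, 9): e=[21,35,0] → #  [on edge]
    (4,4)@(9, 9): e=[-11,51,16] → ·
    (2,5)@(5, 11): e=[35,21,0] → #  [on edge]
    (4,5)@(9, 11): e=[-29,53,32] → ·
    (1,6)@(3, 13): e=[49,7,0] → #  [on edge]
    (3,6)@(7, 13): e=[-15,39,32] → ·
    (0,7)@(1, 15): e=[63,-7,0] → ·  [on edge]
  covered (8 px):
    · · · · · · · · ·
    · · · · · · · · ·
    · · · · · · · · ·
    · · · · # · · · ·
    · · · # · · · · ·
    · · # # · · · · ·
    · # # · · · · · ·
    · # · · · · · · ·
    · # · · · · · · ·
    · · · · · · · · ·
    · · · · · · · · ·
T4:
  2·area = 158
  edge (14, 18)→(3, 22): d=(-11,4) right/bottom  bias=-1
  edge (3, 22)→(2, 8): d=(-1,-14) top-left  bias=+0
  edge (2, 8)→(14, 18): d=(12,10) right/bottom  bias=-1
    (1,4)@(3, 9): e=[143,13,2] → #
    (2,4)@(5, 9): e=[135,41,-18] → ·
    (1,5)@(3, 11): e=[121,11,26] → #
    (2,5)@(5, 11): e=[113,39,6] → #
    (3,5)@(7, 11): e=[105,67,-14] → ·
    (1,6)@(3, 13): e=[99,9,50] → #
    (3,6)@(7, 13): e=[83,65,10] → #
    (4,6)@(9, 13): e=[75,93,-10] → ·
    (1,7)@(3, 15): e=[77,7,74] → #
    (4,7)@(9, 15): e=[53,91,14] → #
    (5,7)@(11, 15): e=[45,119,-6] → ·
    (1,8)@(3, 17): e=[55,5,98] → #
  covered (22 px):
    · · · · · · · · ·
    · · · · · · · · ·
    · · · · · · · · ·
    · · · · · · · · ·
    · # · · · · · · ·
    · # # · · · · · ·
    · # # # · · · · ·
    · # # # # · · · ·
    · # # # # # · · ·
    · # # # # # · · ·
    · # # · · · · · ·

Z-buffer (winner per pixel, '.' = empty):
  . . . . . . . . .
  . . . . . . . . .
  . . . . 2 . . . .
  . . . . 3 . . . .
  1 4 . 3 . . . . .
  . 4 4 3 . . . . .
  . 4 4 4 . . . . .
  . 4 4 4 4 . . . .
  . 4 4 4 4 4 . . .
  . 4 4 4 4 4 . . .
  . 4 4 . . . . . .

Answer: 1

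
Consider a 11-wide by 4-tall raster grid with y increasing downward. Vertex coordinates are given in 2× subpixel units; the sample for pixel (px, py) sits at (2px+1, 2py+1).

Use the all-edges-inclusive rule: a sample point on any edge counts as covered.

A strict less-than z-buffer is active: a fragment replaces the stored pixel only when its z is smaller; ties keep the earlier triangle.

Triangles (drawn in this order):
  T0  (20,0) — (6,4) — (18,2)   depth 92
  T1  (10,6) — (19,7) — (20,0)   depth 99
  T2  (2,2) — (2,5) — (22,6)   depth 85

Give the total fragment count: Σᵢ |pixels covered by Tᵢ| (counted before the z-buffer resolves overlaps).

T0:
  2·area = 20  (B↔C swapped to make it positive)
  edge (20, 0)→(18, 2): d=(-2,2) inclusive
  edge (18, 2)→(6, 4): d=(-12,2) inclusive
  edge (6, 4)→(20, 0): d=(14,-4) inclusive
    (8,0)@(17, 1): e=[4,14,2] → #
    (9,0)@(19, 1): e=[0,10,10] → #  [on edge]
    (10,0)@(21, 1): e=[-4,6,18] → ·
    (5,1)@(11, 3): e=[12,2,6] → #
    (6,1)@(13, 3): e=[8,-2,14] → ·
    (8,1)@(17, 3): e=[0,-10,30] → ·  [on edge]
    (9,1)@(19, 3): e=[-4,-14,38] → ·
    (5,2)@(11, 5): e=[8,-22,34] → ·
    (7,2)@(15, 5): e=[0,-30,50] → ·  [on edge]
    (6,3)@(13, 7): e=[0,-50,70] → ·  [on edge]
  covered (3 px):
    · · · · · · · · # # ·
    · · · · · # · · · · ·
    · · · · · · · · · · ·
    · · · · · · · · · · ·
T1:
  2·area = 64  (B↔C swapped to make it positive)
  edge (10, 6)→(20, 0): d=(10,-6) inclusive
  edge (20, 0)→(19, 7): d=(-1,7) inclusive
  edge (19, 7)→(10, 6): d=(-9,-1) inclusive
    (9,0)@(19, 1): e=[4,6,54] → #
    (10,0)@(21, 1): e=[16,-8,56] → ·
    (7,1)@(15, 3): e=[0,32,32] → #  [on edge]
    (8,1)@(17, 3): e=[12,18,34] → #
    (10,1)@(21, 3): e=[36,-10,38] → ·
    (0,2)@(1, 5): e=[-64,128,0] → ·  [on edge]
    (6,2)@(13, 5): e=[8,44,12] → #
    (10,2)@(21, 5): e=[56,-12,20] → ·
    (6,3)@(13, 7): e=[28,42,-6] → ·
    (7,3)@(15, 7): e=[40,28,-4] → ·
    (8,3)@(17, 7): e=[52,14,-2] → ·
    (9,3)@(19, 7): e=[64,0,0] → #  [on edge]
  covered (9 px):
    · · · · · · · · · # ·
    · · · · · · · # # # ·
    · · · · · · # # # # ·
    · · · · · · · · · # ·
T2:
  2·area = 60  (B↔C swapped to make it positive)
  edge (2, 2)→(22, 6): d=(20,4) inclusive
  edge (22, 6)→(2, 5): d=(-20,-1) inclusive
  edge (2, 5)→(2, 2): d=(0,-3) inclusive
    (1,1)@(3, 3): e=[16,41,3] → #
    (2,1)@(5, 3): e=[8,43,9] → #
    (3,1)@(7, 3): e=[0,45,15] → #  [on edge]
    (4,1)@(9, 3): e=[-8,47,21] → ·
    (1,2)@(3, 5): e=[56,1,3] → #
    (4,2)@(9, 5): e=[32,7,21] → #
    (5,2)@(11, 5): e=[24,9,27] → #
    (6,2)@(13, 5): e=[16,11,33] → #
    (7,2)@(15, 5): e=[8,13,39] → #
    (8,2)@(17, 5): e=[0,15,45] → #  [on edge]
    (9,2)@(19, 5): e=[-8,17,51] → ·
    (1,3)@(3, 7): e=[96,-39,3] → ·
  covered (11 px):
    · · · · · · · · · · ·
    · # # # · · · · · · ·
    · # # # # # # # # · ·
    · · · · · · · · · · ·

Result: 23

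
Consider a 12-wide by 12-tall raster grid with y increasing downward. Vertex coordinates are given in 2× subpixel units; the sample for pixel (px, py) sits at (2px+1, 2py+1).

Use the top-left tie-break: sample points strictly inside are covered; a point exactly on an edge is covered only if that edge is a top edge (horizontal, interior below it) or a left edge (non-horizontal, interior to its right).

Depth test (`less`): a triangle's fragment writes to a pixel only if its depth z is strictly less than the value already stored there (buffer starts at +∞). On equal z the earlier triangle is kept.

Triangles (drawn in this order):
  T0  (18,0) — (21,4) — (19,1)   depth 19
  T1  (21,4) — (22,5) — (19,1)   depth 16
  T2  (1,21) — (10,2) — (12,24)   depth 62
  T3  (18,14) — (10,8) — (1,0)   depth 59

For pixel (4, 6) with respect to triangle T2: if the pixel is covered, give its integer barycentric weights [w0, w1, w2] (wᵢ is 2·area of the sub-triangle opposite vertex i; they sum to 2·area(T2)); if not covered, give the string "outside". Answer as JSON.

T0:
  2·area = 1  (B↔C swapped to make it positive)
  edge (18, 0)→(19, 1): d=(1,1) right/bottom  bias=-1
  edge (19, 1)→(21, 4): d=(2,3) right/bottom  bias=-1
  edge (21, 4)→(18, 0): d=(-3,-4) top-left  bias=+0
    (9,0)@(19, 1): e=[0,0,1] → ·  [on edge]
    (10,1)@(21, 3): e=[0,-2,3] → ·  [on edge]
    (11,2)@(23, 5): e=[0,-4,5] → ·  [on edge]
    (11,3)@(23, 7): e=[2,0,-1] → ·  [on edge]
  covered (0 px):
    · · · · · · · · · · · ·
    · · · · · · · · · · · ·
    · · · · · · · · · · · ·
    · · · · · · · · · · · ·
    · · · · · · · · · · · ·
    · · · · · · · · · · · ·
    · · · · · · · · · · · ·
    · · · · · · · · · · · ·
    · · · · · · · · · · · ·
    · · · · · · · · · · · ·
    · · · · · · · · · · · ·
    · · · · · · · · · · · ·
T1:
  2·area = 1  (B↔C swapped to make it positive)
  edge (21, 4)→(19, 1): d=(-2,-3) top-left  bias=+0
  edge (19, 1)→(22, 5): d=(3,4) right/bottom  bias=-1
  edge (22, 5)→(21, 4): d=(-1,-1) top-left  bias=+0
    (9,0)@(19, 1): e=[0,0,1] → ·  [on edge]
    (11,3)@(23, 7): e=[0,2,-1] → ·  [on edge]
  covered (0 px):
    · · · · · · · · · · · ·
    · · · · · · · · · · · ·
    · · · · · · · · · · · ·
    · · · · · · · · · · · ·
    · · · · · · · · · · · ·
    · · · · · · · · · · · ·
    · · · · · · · · · · · ·
    · · · · · · · · · · · ·
    · · · · · · · · · · · ·
    · · · · · · · · · · · ·
    · · · · · · · · · · · ·
    · · · · · · · · · · · ·
T2:
  2·area = 236
  edge (1, 21)→(10, 2): d=(9,-19) top-left  bias=+0
  edge (10, 2)→(12, 24): d=(2,22) right/bottom  bias=-1
  edge (12, 24)→(1, 21): d=(-11,-3) top-left  bias=+0
    (4,2)@(9, 5): e=[8,28,200] → #
    (5,2)@(11, 5): e=[46,-16,206] → ·
    (4,3)@(9, 7): e=[26,32,178] → #
    (5,3)@(11, 7): e=[64,-12,184] → ·
    (3,4)@(7, 9): e=[6,80,150] → #
    (5,4)@(11, 9): e=[82,-8,162] → ·
    (3,5)@(7, 11): e=[24,84,128] → #
    (5,5)@(11, 11): e=[100,-4,140] → ·
    (2,6)@(5, 13): e=[4,132,100] → #
    (5,6)@(11, 13): e=[118,0,118] → ·  [on edge]
    (2,7)@(5, 15): e=[22,136,78] → #
    (5,7)@(11, 15): e=[136,4,96] → #
    (0,10)@(1, 21): e=[0,236,0] → #  [on edge]
  covered (31 px):
    · · · · · · · · · · · ·
    · · · · · · · · · · · ·
    · · · · # · · · · · · ·
    · · · · # · · · · · · ·
    · · · # # · · · · · · ·
    · · · # # · · · · · · ·
    · · # # # · · · · · · ·
    · · # # # # · · · · · ·
    · # # # # # · · · · · ·
    · # # # # # · · · · · ·
    # # # # # # · · · · · ·
    · · · · # # · · · · · ·
T3:
  2·area = 10
  edge (18, 14)→(10, 8): d=(-8,-6) top-left  bias=+0
  edge (10, 8)→(1, 0): d=(-9,-8) top-left  bias=+0
  edge (1, 0)→(18, 14): d=(17,14) right/bottom  bias=-1
    (3,2)@(7, 5): e=[6,3,1] → #
    (4,2)@(9, 5): e=[18,19,-27] → ·
    (3,3)@(7, 7): e=[-10,-15,35] → ·
    (4,3)@(9, 7): e=[2,1,7] → #
    (5,3)@(11, 7): e=[14,17,-21] → ·
    (4,4)@(9, 9): e=[-14,-17,41] → ·
  covered (2 px):
    · · · · · · · · · · · ·
    · · · · · · · · · · · ·
    · · · # · · · · · · · ·
    · · · · # · · · · · · ·
    · · · · · · · · · · · ·
    · · · · · · · · · · · ·
    · · · · · · · · · · · ·
    · · · · · · · · · · · ·
    · · · · · · · · · · · ·
    · · · · · · · · · · · ·
    · · · · · · · · · · · ·
    · · · · · · · · · · · ·

Answer: [44,112,80]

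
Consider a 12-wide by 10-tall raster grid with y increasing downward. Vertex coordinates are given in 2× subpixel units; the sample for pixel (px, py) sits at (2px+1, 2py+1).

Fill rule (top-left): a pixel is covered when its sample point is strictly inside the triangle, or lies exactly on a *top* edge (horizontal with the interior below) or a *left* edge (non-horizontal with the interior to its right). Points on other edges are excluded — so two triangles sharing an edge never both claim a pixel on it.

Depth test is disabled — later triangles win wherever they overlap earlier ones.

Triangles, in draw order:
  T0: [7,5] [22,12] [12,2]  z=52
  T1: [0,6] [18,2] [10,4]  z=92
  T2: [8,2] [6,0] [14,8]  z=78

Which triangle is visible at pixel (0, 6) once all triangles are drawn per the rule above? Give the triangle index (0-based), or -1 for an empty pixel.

T0:
  2·area = 80  (B↔C swapped to make it positive)
  edge (7, 5)→(12, 2): d=(5,-3) top-left  bias=+0
  edge (12, 2)→(22, 12): d=(10,10) right/bottom  bias=-1
  edge (22, 12)→(7, 5): d=(-15,-7) top-left  bias=+0
    (5,0)@(11, 1): e=[-8,0,88] → ·  [on edge]
    (5,1)@(11, 3): e=[2,20,58] → #
    (6,1)@(13, 3): e=[8,0,72] → ·  [on edge]
    (3,2)@(7, 5): e=[0,80,0] → #  [on edge]
    (4,2)@(9, 5): e=[6,60,14] → #
    (6,2)@(13, 5): e=[18,20,42] → #
    (7,2)@(15, 5): e=[24,0,56] → ·  [on edge]
    (3,3)@(7, 7): e=[10,100,-30] → ·
    (4,3)@(9, 7): e=[16,80,-16] → ·
    (5,3)@(11, 7): e=[22,60,-2] → ·
    (6,3)@(13, 7): e=[28,40,12] → #
    (7,3)@(15, 7): e=[34,20,26] → #
    (8,3)@(17, 7): e=[40,0,40] → ·  [on edge]
    (9,4)@(19, 9): e=[56,0,24] → ·  [on edge]
    (10,5)@(21, 11): e=[72,0,8] → ·  [on edge]
    (11,6)@(23, 13): e=[88,0,-8] → ·  [on edge]
  covered (8 px):
    · · · · · · · · · · · ·
    · · · · · # · · · · · ·
    · · · # # # # · · · · ·
    · · · · · · # # · · · ·
    · · · · · · · · # · · ·
    · · · · · · · · · · · ·
    · · · · · · · · · · · ·
    · · · · · · · · · · · ·
    · · · · · · · · · · · ·
    · · · · · · · · · · · ·
T1:
  2·area = 4
  edge (0, 6)→(18, 2): d=(18,-4) top-left  bias=+0
  edge (18, 2)→(10, 4): d=(-8,2) right/bottom  bias=-1
  edge (10, 4)→(0, 6): d=(-10,2) right/bottom  bias=-1
    (7,1)@(15, 3): e=[6,-2,0] → ·  [on edge]
    (2,2)@(5, 5): e=[2,2,0] → ·  [on edge]
  covered (0 px):
    · · · · · · · · · · · ·
    · · · · · · · · · · · ·
    · · · · · · · · · · · ·
    · · · · · · · · · · · ·
    · · · · · · · · · · · ·
    · · · · · · · · · · · ·
    · · · · · · · · · · · ·
    · · · · · · · · · · · ·
    · · · · · · · · · · · ·
    · · · · · · · · · · · ·
T2:
  degenerate (2·area = 0) — covers nothing

Z-buffer (winner per pixel, '.' = empty):
  . . . . . . . . . . . .
  . . . . . 0 . . . . . .
  . . . 0 0 0 0 . . . . .
  . . . . . . 0 0 . . . .
  . . . . . . . . 0 . . .
  . . . . . . . . . . . .
  . . . . . . . . . . . .
  . . . . . . . . . . . .
  . . . . . . . . . . . .
  . . . . . . . . . . . .

Answer: -1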